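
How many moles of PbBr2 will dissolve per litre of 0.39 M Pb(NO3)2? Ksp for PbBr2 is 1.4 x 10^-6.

PbBr2(s) <=> Pb^2+ + 2 Br^-
Ksp = [Pb^2+][Br^-]^2
If s mol/L dissolves here, [Pb^2+] = 0.39 + s ≈ 0.39, [Br^-] = 2s (common-ion effect: Pb^2+ is already 0.39 M).
Ksp ≈ 0.39 × (2s)^2
s = 9.5 × 10^-4 M
Check: s = 9.5 × 10^-4 ≪ 0.39, so the approximation is valid.

s ≈ 9.5 × 10^-4 M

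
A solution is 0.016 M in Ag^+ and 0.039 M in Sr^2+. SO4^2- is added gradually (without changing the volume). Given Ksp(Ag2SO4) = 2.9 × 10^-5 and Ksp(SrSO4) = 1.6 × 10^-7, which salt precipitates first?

SrSO4

Precipitation of each salt starts when its ion product equals its Ksp.
For Ag2SO4: 2.9 × 10^-5 = (0.016)^2 × [SO4^2-]  ⇒  [SO4^2-] = 1.1 x 10^-1 M.
For SrSO4: 1.6 × 10^-7 = 0.039 × [SO4^2-]  ⇒  [SO4^2-] = 4.1 × 10^-6 M.
The salt with the lower threshold [SO4^2-] precipitates first: SrSO4.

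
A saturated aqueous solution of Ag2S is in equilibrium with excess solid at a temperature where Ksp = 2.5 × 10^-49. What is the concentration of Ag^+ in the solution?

Ag2S(s) ⇌ 2 Ag^+(aq) + S^2-(aq)
Ksp = [Ag^+]^2[S^2-]
Let s = molar solubility. Then [Ag^+] = 2s and [S^2-] = s.
So Ksp = (2s)^2 × s = 4s^3
s^3 = 2.5 × 10^-49 / 4, so s = 3.97 × 10^-17 M
[Ag^+] = 2s = 7.9 × 10^-17 M

[Ag^+] = 7.9e-17 M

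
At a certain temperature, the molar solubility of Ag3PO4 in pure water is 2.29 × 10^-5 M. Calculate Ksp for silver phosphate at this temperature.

Ag3PO4(s) ⇌ 3 Ag^+ + PO4^3-
Let s = molar solubility. Then [Ag^+] = 3s and [PO4^3-] = s.
Ksp = [Ag^+]^3[PO4^3-]
Ksp = (3s)^3s = 27s^4
Ksp = 27 × (2.29 × 10^-5)^4 = 7.43 × 10^-18

Ksp = 7.43e-18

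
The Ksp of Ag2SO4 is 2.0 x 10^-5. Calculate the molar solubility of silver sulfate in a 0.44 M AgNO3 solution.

s ≈ 1.0e-4 M

Ag2SO4(s) ⇌ 2 Ag^+ + SO4^2-
Ksp = [Ag^+]^2[SO4^2-]
Let s = moles of Ag2SO4 that dissolve per litre. [Ag^+] = 0.44 + 2s ≈ 0.44, [SO4^2-] = s (common-ion effect: Ag^+ is already 0.44 M).
Ksp ≈ (0.44)^2 × s
s = 1.0 x 10^-4 M
Check: 2s = 2.1 × 10^-4 ≪ 0.44, so the approximation is valid.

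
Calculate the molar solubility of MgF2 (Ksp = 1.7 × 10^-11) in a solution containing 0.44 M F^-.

s = 8.8 × 10^-11 M

MgF2(s) ⇌ Mg^2+ + 2 F^-
Ksp = [Mg^2+][F^-]^2
If s mol/L dissolves here, [Mg^2+] = s, [F^-] = 0.44 + 2s ≈ 0.44 (Ksp is small, so little additional dissolves).
Ksp ≈ s × (0.44)^2
s = 8.8 × 10^-11 M
Check: 2s = 1.8 x 10^-10 ≪ 0.44, so the approximation is valid.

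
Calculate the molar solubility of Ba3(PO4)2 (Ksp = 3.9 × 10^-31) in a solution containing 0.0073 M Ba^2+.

s ≈ 5.0 × 10^-13 M

Ba3(PO4)2(s) <=> 3 Ba^2+(aq) + 2 PO4^3-(aq)
Ksp = [Ba^2+]^3[PO4^3-]^2
If s mol/L dissolves here, [Ba^2+] = 0.0073 + 3s ≈ 0.0073, [PO4^3-] = 2s (since the Ba^2+ already present dominates).
Ksp ≈ (0.0073)^3 × (2s)^2
s = 5.0 x 10^-13 M
Check: 3s = 1.5 x 10^-12 ≪ 0.0073, so the approximation is valid.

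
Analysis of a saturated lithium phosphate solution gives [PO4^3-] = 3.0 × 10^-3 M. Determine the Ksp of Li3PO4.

2.2 × 10^-9

Li3PO4(s) <=> 3 Li^+(aq) + PO4^3-(aq)
Stoichiometry gives [Li^+] = (3/1)[PO4^3-] = 9.00 × 10^-3 M.
Ksp = [Li^+]^3[PO4^3-]
Ksp = (9.00 × 10^-3)^3 × 3.0 × 10^-3 = 2.2 × 10^-9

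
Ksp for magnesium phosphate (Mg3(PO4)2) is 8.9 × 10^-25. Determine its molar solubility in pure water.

s = 6.1 x 10^-6 M

Mg3(PO4)2(s) ⇌ 3 Mg^2+(aq) + 2 PO4^3-(aq)
Ksp = [Mg^2+]^3[PO4^3-]^2
If s mol/L of Mg3(PO4)2 dissolves, [Mg^2+] = 3s and [PO4^3-] = 2s.
Substituting: Ksp = (3s)^3(2s)^2 = 108s^5
s = (8.9 × 10^-25 / 108)^(1/5) = 6.1 × 10^-6 M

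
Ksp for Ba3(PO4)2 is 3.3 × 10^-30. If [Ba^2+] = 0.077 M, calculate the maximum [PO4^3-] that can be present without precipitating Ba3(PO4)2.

8.5 × 10^-14 M

Ba3(PO4)2(s) <=> 3 Ba^2+ + 2 PO4^3-
Ksp = [Ba^2+]^3[PO4^3-]^2
Precipitation begins when Q = Ksp. With [Ba^2+] = 0.077 M:
3.3 × 10^-30 = (0.077)^3 × [PO4^3-]^2
[PO4^3-] = (3.3 × 10^-30 / 4.57 x 10^-4)^(1/2) = 8.5 × 10^-14 M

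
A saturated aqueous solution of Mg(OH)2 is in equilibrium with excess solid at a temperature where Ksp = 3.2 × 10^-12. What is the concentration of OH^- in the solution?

Mg(OH)2(s) ⇌ Mg^2+(aq) + 2 OH^-(aq)
Ksp = [Mg^2+][OH^-]^2
For each mole of Mg(OH)2 that dissolves: [Mg^2+] = s, [OH^-] = 2s.
Substituting: Ksp = s(2s)^2 = 4s^3
Solving, s = (3.2 × 10^-12/4)^(1/3) = 9.28 × 10^-5 M
[OH^-] = 2s = 1.9 × 10^-4 M

1.9 × 10^-4 M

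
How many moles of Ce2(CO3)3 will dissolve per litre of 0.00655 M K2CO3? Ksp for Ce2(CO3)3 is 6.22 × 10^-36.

s ≈ 2.35 × 10^-15 M

Ce2(CO3)3(s) ⇌ 2 Ce^3+ + 3 CO3^2-
Ksp = [Ce^3+]^2[CO3^2-]^3
If s mol/L dissolves here, [Ce^3+] = 2s, [CO3^2-] = 0.00655 + 3s ≈ 0.00655 (Ksp is small, so little additional dissolves).
Ksp ≈ (2s)^2 × (0.00655)^3
s = 2.35 x 10^-15 M
Check: 3s = 7.1 x 10^-15 ≪ 0.00655, so the approximation is valid.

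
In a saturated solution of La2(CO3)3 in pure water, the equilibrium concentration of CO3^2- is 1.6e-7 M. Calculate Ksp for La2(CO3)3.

Ksp = 4.7 x 10^-35

La2(CO3)3(s) ⇌ 2 La^3+ + 3 CO3^2-
Stoichiometry gives [La^3+] = (2/3)[CO3^2-] = 1.07 × 10^-7 M.
Ksp = [La^3+]^2[CO3^2-]^3
Ksp = (1.07 × 10^-7)^2 × (1.6 × 10^-7)^3 = 4.7 × 10^-35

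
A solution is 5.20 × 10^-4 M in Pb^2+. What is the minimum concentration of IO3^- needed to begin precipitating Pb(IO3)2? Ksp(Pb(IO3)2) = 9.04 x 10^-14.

Pb(IO3)2(s) ⇌ Pb^2+(aq) + 2 IO3^-(aq)
Ksp = [Pb^2+][IO3^-]^2
Precipitation begins when Q = Ksp. With [Pb^2+] = 5.20 × 10^-4 M:
9.04 x 10^-14 = (5.20 × 10^-4) × [IO3^-]^2
[IO3^-] = (9.04 x 10^-14 / 5.20 × 10^-4)^(1/2) = 1.32 × 10^-5 M

1.32 × 10^-5 M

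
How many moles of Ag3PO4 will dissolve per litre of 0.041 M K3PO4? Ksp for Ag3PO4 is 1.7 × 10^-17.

2.5e-6 M

Ag3PO4(s) ⇌ 3 Ag^+(aq) + PO4^3-(aq)
Ksp = [Ag^+]^3[PO4^3-]
If s mol/L dissolves here, [Ag^+] = 3s, [PO4^3-] = 0.041 + s ≈ 0.041 (Ksp is small, so little additional dissolves).
Ksp ≈ (3s)^3 × 0.041
s = 2.5 × 10^-6 M
Check: s = 2.5 × 10^-6 ≪ 0.041, so the approximation is valid.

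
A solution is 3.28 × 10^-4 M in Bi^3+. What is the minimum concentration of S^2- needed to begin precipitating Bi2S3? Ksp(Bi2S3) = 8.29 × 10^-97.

[S^2-] ≈ 1.98e-30 M

Bi2S3(s) ⇌ 2 Bi^3+ + 3 S^2-
Ksp = [Bi^3+]^2[S^2-]^3
Precipitation begins when Q = Ksp. With [Bi^3+] = 3.28 × 10^-4 M:
8.29 × 10^-97 = (3.28 × 10^-4)^2 × [S^2-]^3
[S^2-] = (8.29 × 10^-97 / 1.076 × 10^-7)^(1/3) = 1.98 × 10^-30 M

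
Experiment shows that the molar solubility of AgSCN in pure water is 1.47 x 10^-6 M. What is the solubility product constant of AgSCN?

Ksp = 2.16 x 10^-12

AgSCN(s) <=> Ag^+(aq) + SCN^-(aq)
If s mol/L of AgSCN dissolves, [Ag^+] = s and [SCN^-] = s.
Ksp = [Ag^+][SCN^-]
Ksp = s^2
Ksp = (1.47 × 10^-6)^2 = 2.16 × 10^-12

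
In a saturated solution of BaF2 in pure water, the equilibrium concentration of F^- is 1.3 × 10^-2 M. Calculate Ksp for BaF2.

BaF2(s) ⇌ Ba^2+ + 2 F^-
Stoichiometry gives [Ba^2+] = (1/2)[F^-] = 6.50 × 10^-3 M.
Ksp = [Ba^2+][F^-]^2
Ksp = 6.50 × 10^-3 × (1.3 × 10^-2)^2 = 1.1 x 10^-6

1.1 × 10^-6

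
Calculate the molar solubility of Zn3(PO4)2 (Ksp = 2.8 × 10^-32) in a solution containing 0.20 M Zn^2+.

Zn3(PO4)2(s) ⇌ 3 Zn^2+(aq) + 2 PO4^3-(aq)
Ksp = [Zn^2+]^3[PO4^3-]^2
Let s be the molar solubility in this solution. [Zn^2+] = 0.20 + 3s ≈ 0.20, [PO4^3-] = 2s (since the Zn^2+ already present dominates).
Ksp ≈ (0.20)^3 × (2s)^2
s = 9.4 x 10^-16 M
Check: 3s = 2.8 × 10^-15 ≪ 0.20, so the approximation is valid.

s ≈ 9.4 × 10^-16 M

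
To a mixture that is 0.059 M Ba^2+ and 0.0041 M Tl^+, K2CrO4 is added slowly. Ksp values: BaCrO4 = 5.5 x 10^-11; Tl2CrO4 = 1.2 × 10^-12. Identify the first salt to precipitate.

Each salt begins to precipitate when Q = Ksp, i.e. when [CrO4^2-] reaches its threshold.
For BaCrO4: 5.5 x 10^-11 = 0.059 × [CrO4^2-]  ⇒  [CrO4^2-] = 9.3 × 10^-10 M.
For Tl2CrO4: 1.2 × 10^-12 = (0.0041)^2 × [CrO4^2-]  ⇒  [CrO4^2-] = 7.1 x 10^-8 M.
The salt with the lower threshold [CrO4^2-] precipitates first: BaCrO4.

BaCrO4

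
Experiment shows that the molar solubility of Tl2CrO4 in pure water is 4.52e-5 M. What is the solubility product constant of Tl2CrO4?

Ksp ≈ 3.69e-13

Tl2CrO4(s) ⇌ 2 Tl^+ + CrO4^2-
With molar solubility s: [Tl^+] = 2s, [CrO4^2-] = s.
Ksp = [Tl^+]^2[CrO4^2-]
Ksp = (2s)^2s = 4s^3
With s = 4.52 × 10^-5: Ksp = 3.69 × 10^-13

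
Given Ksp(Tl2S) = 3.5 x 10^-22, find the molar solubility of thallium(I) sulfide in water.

Tl2S(s) ⇌ 2 Tl^+(aq) + S^2-(aq)
Ksp = [Tl^+]^2[S^2-]
Let s = molar solubility. Then [Tl^+] = 2s and [S^2-] = s.
So Ksp = (2s)^2 × s = 4s^3
s^3 = 3.5 x 10^-22 / 4, so s = 4.4 × 10^-8 M

s ≈ 4.4e-8 M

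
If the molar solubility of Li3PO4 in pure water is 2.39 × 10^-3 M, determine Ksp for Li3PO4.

Li3PO4(s) <=> 3 Li^+(aq) + PO4^3-(aq)
With molar solubility s: [Li^+] = 3s, [PO4^3-] = s.
Ksp = [Li^+]^3[PO4^3-]
Substituting: Ksp = (3s)^3s = 27s^4
Ksp = 27 × (2.39 x 10^-3)^4 = 8.81 x 10^-10

Ksp = 8.81 × 10^-10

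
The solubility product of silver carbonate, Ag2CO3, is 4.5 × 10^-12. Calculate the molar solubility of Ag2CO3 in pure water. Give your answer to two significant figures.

Ag2CO3(s) ⇌ 2 Ag^+ + CO3^2-
Ksp = [Ag^+]^2[CO3^2-]
For each mole of Ag2CO3 that dissolves: [Ag^+] = 2s, [CO3^2-] = s.
Ksp = (2s)^2s = 4s^3
s = (4.5 × 10^-12 / 4)^(1/3) = 1.0 × 10^-4 M

s = 1.0 x 10^-4 M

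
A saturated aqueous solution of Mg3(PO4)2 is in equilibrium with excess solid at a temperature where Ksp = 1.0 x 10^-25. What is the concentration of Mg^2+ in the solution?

Mg3(PO4)2(s) ⇌ 3 Mg^2+ + 2 PO4^3-
Ksp = [Mg^2+]^3[PO4^3-]^2
For each mole of Mg3(PO4)2 that dissolves: [Mg^2+] = 3s, [PO4^3-] = 2s.
Substituting: Ksp = (3s)^3(2s)^2 = 108s^5
s^5 = 1.0 x 10^-25 / 108, so s = 3.92 x 10^-6 M
[Mg^2+] = 3s = 1.2 × 10^-5 M

1.2 × 10^-5 M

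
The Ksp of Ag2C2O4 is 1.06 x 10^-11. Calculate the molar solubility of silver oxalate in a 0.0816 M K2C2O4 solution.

Ag2C2O4(s) ⇌ 2 Ag^+(aq) + C2O4^2-(aq)
Ksp = [Ag^+]^2[C2O4^2-]
Let s = moles of Ag2C2O4 that dissolve per litre. [Ag^+] = 2s, [C2O4^2-] = 0.0816 + s ≈ 0.0816 (Ksp is small, so little additional dissolves).
Ksp ≈ (2s)^2 × 0.0816
s = 5.70 × 10^-6 M
Check: s = 5.7 × 10^-6 ≪ 0.0816, so the approximation is valid.

s ≈ 5.70 × 10^-6 M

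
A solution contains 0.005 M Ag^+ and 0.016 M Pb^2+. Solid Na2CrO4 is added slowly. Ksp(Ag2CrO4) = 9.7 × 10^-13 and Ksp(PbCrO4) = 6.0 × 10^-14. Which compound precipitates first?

PbCrO4

Each salt begins to precipitate when Q = Ksp, i.e. when [CrO4^2-] reaches its threshold.
For Ag2CrO4: 9.7 × 10^-13 = (0.005)^2 × [CrO4^2-]  ⇒  [CrO4^2-] = 3.9 × 10^-8 M.
For PbCrO4: 6.0 × 10^-14 = 0.016 × [CrO4^2-]  ⇒  [CrO4^2-] = 3.8 × 10^-12 M.
The salt with the lower threshold [CrO4^2-] precipitates first: PbCrO4.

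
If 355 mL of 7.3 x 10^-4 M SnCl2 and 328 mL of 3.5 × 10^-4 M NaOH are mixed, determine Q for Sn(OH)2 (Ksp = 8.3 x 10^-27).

1.1e-11

Total volume = 355 + 328 = 683 mL.
[Sn^2+] = 7.3 × 10^-4 × (355/683) = 3.79 × 10^-4 M
[OH^-] = 3.5 × 10^-4 × (328/683) = 1.68 x 10^-4 M
Sn(OH)2(s) ⇌ Sn^2+(aq) + 2 OH^-(aq), so Q = [Sn^2+][OH^-]^2
Q = (3.79 × 10^-4)(1.68 × 10^-4)^2 = 1.1 × 10^-11
Q > Ksp, so Sn(OH)2 will precipitate.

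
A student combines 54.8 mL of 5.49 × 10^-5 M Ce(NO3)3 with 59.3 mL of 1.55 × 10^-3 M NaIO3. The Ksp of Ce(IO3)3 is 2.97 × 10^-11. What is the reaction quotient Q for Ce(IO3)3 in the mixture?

Q = 1.38e-14

Total volume = 54.8 + 59.3 = 114.1 mL.
[Ce^3+] = 5.49 × 10^-5 × (54.8/114.1) = 2.637 × 10^-5 M
[IO3^-] = 1.55 x 10^-3 × (59.3/114.1) = 8.056 x 10^-4 M
Ce(IO3)3(s) <=> Ce^3+ + 3 IO3^-, so Q = [Ce^3+][IO3^-]^3
Q = (2.637 × 10^-5)(8.056 × 10^-4)^3 = 1.38 x 10^-14
Q < Ksp, so no precipitate of Ce(IO3)3 forms.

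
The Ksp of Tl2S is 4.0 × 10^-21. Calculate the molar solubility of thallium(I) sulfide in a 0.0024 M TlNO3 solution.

Tl2S(s) ⇌ 2 Tl^+(aq) + S^2-(aq)
Ksp = [Tl^+]^2[S^2-]
If s mol/L dissolves here, [Tl^+] = 0.0024 + 2s ≈ 0.0024, [S^2-] = s (Ksp is small, so little additional dissolves).
Ksp ≈ (0.0024)^2 × s
s = 6.9 x 10^-16 M
Check: 2s = 1.4 x 10^-15 ≪ 0.0024, so the approximation is valid.

s = 6.9e-16 M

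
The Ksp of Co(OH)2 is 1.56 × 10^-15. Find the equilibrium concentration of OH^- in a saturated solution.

Co(OH)2(s) <=> Co^2+ + 2 OH^-
Ksp = [Co^2+][OH^-]^2
If s mol/L of Co(OH)2 dissolves, [Co^2+] = s and [OH^-] = 2s.
Substituting: Ksp = s(2s)^2 = 4s^3
s^3 = 1.56 × 10^-15 / 4, so s = 7.306 x 10^-6 M
[OH^-] = 2s = 1.46 × 10^-5 M

[OH^-] ≈ 1.46 × 10^-5 M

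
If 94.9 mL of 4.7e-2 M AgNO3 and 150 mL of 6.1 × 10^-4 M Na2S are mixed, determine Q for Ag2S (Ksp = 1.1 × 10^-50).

Q ≈ 1.2e-7

Total volume = 94.9 + 150 = 244.9 mL.
[Ag^+] = 4.7 × 10^-2 × (94.9/244.9) = 1.82 × 10^-2 M
[S^2-] = 6.1 × 10^-4 × (150/244.9) = 3.74 × 10^-4 M
Ag2S(s) ⇌ 2 Ag^+ + S^2-, so Q = [Ag^+]^2[S^2-]
Q = (1.82 × 10^-2)^2(3.74 × 10^-4) = 1.2 × 10^-7
Q > Ksp, so Ag2S will precipitate.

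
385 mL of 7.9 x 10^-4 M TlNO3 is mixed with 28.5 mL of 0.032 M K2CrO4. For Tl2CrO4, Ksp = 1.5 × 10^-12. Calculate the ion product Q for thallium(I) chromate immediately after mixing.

Total volume = 385 + 28.5 = 413.5 mL.
[Tl^+] = 7.9 × 10^-4 × (385/413.5) = 7.36 x 10^-4 M
[CrO4^2-] = 3.2 × 10^-2 × (28.5/413.5) = 2.21 × 10^-3 M
Tl2CrO4(s) ⇌ 2 Tl^+(aq) + CrO4^2-(aq), so Q = [Tl^+]^2[CrO4^2-]
Q = (7.36 × 10^-4)^2(2.21 × 10^-3) = 1.2 × 10^-9
Q > Ksp, so Tl2CrO4 will precipitate.

1.2 × 10^-9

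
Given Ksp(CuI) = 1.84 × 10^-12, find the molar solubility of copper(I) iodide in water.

CuI(s) ⇌ Cu^+ + I^-
Ksp = [Cu^+][I^-]
Let s = molar solubility. Then [Cu^+] = s and [I^-] = s.
Ksp = (s)(s) = s^2
s = (1.84 × 10^-12)^(1/2) = 1.36 × 10^-6 M

s = 1.36 × 10^-6 M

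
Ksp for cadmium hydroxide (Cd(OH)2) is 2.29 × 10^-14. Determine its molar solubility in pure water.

1.79e-5 M

Cd(OH)2(s) ⇌ Cd^2+(aq) + 2 OH^-(aq)
Ksp = [Cd^2+][OH^-]^2
Let s = molar solubility. Then [Cd^2+] = s and [OH^-] = 2s.
So Ksp = s × (2s)^2 = 4s^3
s = (2.29 × 10^-14 / 4)^(1/3) = 1.79 x 10^-5 M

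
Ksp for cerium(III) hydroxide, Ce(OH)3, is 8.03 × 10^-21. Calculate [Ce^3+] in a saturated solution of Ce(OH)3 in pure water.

[Ce^3+] = 4.15e-6 M

Ce(OH)3(s) <=> Ce^3+ + 3 OH^-
Ksp = [Ce^3+][OH^-]^3
Let s = molar solubility. Then [Ce^3+] = s and [OH^-] = 3s.
Substituting: Ksp = s(3s)^3 = 27s^4
Solving, s = (8.03 × 10^-21/27)^(1/4) = 4.153 × 10^-6 M
[Ce^3+] = s = 4.15 × 10^-6 M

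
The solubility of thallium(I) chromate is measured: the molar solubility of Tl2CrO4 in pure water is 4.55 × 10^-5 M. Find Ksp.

Tl2CrO4(s) ⇌ 2 Tl^+ + CrO4^2-
Let s = molar solubility. Then [Tl^+] = 2s and [CrO4^2-] = s.
Ksp = [Tl^+]^2[CrO4^2-]
Ksp = (2s)^2s = 4s^3
Ksp = 4 × (4.55 x 10^-5)^3 = 3.77 × 10^-13

Ksp ≈ 3.77 × 10^-13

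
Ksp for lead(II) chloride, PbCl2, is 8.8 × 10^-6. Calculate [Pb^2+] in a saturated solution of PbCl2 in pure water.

PbCl2(s) ⇌ Pb^2+ + 2 Cl^-
Ksp = [Pb^2+][Cl^-]^2
With molar solubility s: [Pb^2+] = s, [Cl^-] = 2s.
Substituting: Ksp = s(2s)^2 = 4s^3
s = (8.8 × 10^-6 / 4)^(1/3) = 1.30 × 10^-2 M
[Pb^2+] = s = 1.3 × 10^-2 M

[Pb^2+] = 0.013 M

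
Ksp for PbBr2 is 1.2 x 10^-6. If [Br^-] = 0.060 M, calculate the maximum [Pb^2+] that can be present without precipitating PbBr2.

PbBr2(s) ⇌ Pb^2+(aq) + 2 Br^-(aq)
Ksp = [Pb^2+][Br^-]^2
Precipitation begins when Q = Ksp. With [Br^-] = 0.060 M:
1.2 x 10^-6 = (0.060)^2 × [Pb^2+]
[Pb^2+] = (1.2 x 10^-6 / 3.60 × 10^-3) = 3.3 × 10^-4 M

3.3 × 10^-4 M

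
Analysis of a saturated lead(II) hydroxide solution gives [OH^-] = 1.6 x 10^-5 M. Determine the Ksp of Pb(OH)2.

Pb(OH)2(s) ⇌ Pb^2+(aq) + 2 OH^-(aq)
Stoichiometry gives [Pb^2+] = (1/2)[OH^-] = 8.00 × 10^-6 M.
Ksp = [Pb^2+][OH^-]^2
Ksp = 8.00 × 10^-6 × (1.6 x 10^-5)^2 = 2.0 × 10^-15

2.0 x 10^-15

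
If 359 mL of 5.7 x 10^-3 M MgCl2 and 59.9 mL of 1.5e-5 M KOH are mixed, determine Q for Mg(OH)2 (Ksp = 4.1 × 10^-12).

Total volume = 359 + 59.9 = 418.9 mL.
[Mg^2+] = 5.7 x 10^-3 × (359/418.9) = 4.88 × 10^-3 M
[OH^-] = 1.5 × 10^-5 × (59.9/418.9) = 2.14 x 10^-6 M
Mg(OH)2(s) ⇌ Mg^2+(aq) + 2 OH^-(aq), so Q = [Mg^2+][OH^-]^2
Q = (4.88 × 10^-3)(2.14 × 10^-6)^2 = 2.2 × 10^-14
Q < Ksp, so no precipitate of Mg(OH)2 forms.

2.2 × 10^-14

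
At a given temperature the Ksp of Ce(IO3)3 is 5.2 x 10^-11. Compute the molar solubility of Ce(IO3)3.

1.2 × 10^-3 M

Ce(IO3)3(s) ⇌ Ce^3+(aq) + 3 IO3^-(aq)
Ksp = [Ce^3+][IO3^-]^3
With molar solubility s: [Ce^3+] = s, [IO3^-] = 3s.
Ksp = s(3s)^3 = 27s^4
Solving, s = (5.2 x 10^-11/27)^(1/4) = 1.2 x 10^-3 M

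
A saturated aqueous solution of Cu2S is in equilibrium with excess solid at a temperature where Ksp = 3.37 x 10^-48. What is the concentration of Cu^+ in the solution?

[Cu^+] = 1.89 × 10^-16 M

Cu2S(s) ⇌ 2 Cu^+ + S^2-
Ksp = [Cu^+]^2[S^2-]
Let s = molar solubility. Then [Cu^+] = 2s and [S^2-] = s.
Substituting: Ksp = (2s)^2s = 4s^3
s^3 = 3.37 x 10^-48 / 4, so s = 9.445 × 10^-17 M
[Cu^+] = 2s = 1.89 x 10^-16 M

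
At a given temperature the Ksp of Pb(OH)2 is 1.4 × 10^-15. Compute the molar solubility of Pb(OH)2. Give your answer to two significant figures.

7.0 × 10^-6 M

Pb(OH)2(s) ⇌ Pb^2+ + 2 OH^-
Ksp = [Pb^2+][OH^-]^2
With molar solubility s: [Pb^2+] = s, [OH^-] = 2s.
Ksp = s(2s)^2 = 4s^3
s = (1.4 × 10^-15 / 4)^(1/3) = 7.0 × 10^-6 M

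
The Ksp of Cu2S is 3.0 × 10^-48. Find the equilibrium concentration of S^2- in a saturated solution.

9.1 × 10^-17 M

Cu2S(s) ⇌ 2 Cu^+ + S^2-
Ksp = [Cu^+]^2[S^2-]
Let s = molar solubility. Then [Cu^+] = 2s and [S^2-] = s.
So Ksp = (2s)^2 × s = 4s^3
s = (3.0 × 10^-48 / 4)^(1/3) = 9.09 × 10^-17 M
[S^2-] = s = 9.1 × 10^-17 M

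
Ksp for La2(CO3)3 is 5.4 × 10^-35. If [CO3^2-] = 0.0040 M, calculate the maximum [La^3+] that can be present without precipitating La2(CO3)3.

La2(CO3)3(s) <=> 2 La^3+(aq) + 3 CO3^2-(aq)
Ksp = [La^3+]^2[CO3^2-]^3
Precipitation begins when Q = Ksp. With [CO3^2-] = 0.0040 M:
5.4 × 10^-35 = (0.0040)^3 × [La^3+]^2
[La^3+] = (5.4 × 10^-35 / 6.40 × 10^-8)^(1/2) = 2.9 x 10^-14 M

[La^3+] ≈ 2.9 x 10^-14 M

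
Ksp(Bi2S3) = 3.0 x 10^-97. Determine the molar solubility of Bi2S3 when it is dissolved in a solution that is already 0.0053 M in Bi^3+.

s = 7.3e-32 M

Bi2S3(s) ⇌ 2 Bi^3+(aq) + 3 S^2-(aq)
Ksp = [Bi^3+]^2[S^2-]^3
If s mol/L dissolves here, [Bi^3+] = 0.0053 + 2s ≈ 0.0053, [S^2-] = 3s (common-ion effect: Bi^3+ is already 0.0053 M).
Ksp ≈ (0.0053)^2 × (3s)^3
s = 7.3 × 10^-32 M
Check: 2s = 1.5 x 10^-31 ≪ 0.0053, so the approximation is valid.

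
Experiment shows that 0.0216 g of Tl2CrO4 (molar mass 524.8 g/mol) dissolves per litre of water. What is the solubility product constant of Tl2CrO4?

Molar solubility s = (2.16 × 10^-2 g/L) / (524.8 g/mol) = 4.116 x 10^-5 M.
Tl2CrO4(s) ⇌ 2 Tl^+(aq) + CrO4^2-(aq)
If s mol/L of Tl2CrO4 dissolves, [Tl^+] = 2s and [CrO4^2-] = s.
Ksp = [Tl^+]^2[CrO4^2-]
So Ksp = (2s)^2 × s = 4s^3
Ksp = 4 × (4.116 × 10^-5)^3 = 2.79 × 10^-13

2.79 × 10^-13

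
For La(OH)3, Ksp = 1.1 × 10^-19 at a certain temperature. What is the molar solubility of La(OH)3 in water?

s = 8.0 x 10^-6 M

La(OH)3(s) ⇌ La^3+ + 3 OH^-
Ksp = [La^3+][OH^-]^3
Let s = molar solubility. Then [La^3+] = s and [OH^-] = 3s.
Ksp = s(3s)^3 = 27s^4
s^4 = 1.1 × 10^-19 / 27, so s = 8.0 × 10^-6 M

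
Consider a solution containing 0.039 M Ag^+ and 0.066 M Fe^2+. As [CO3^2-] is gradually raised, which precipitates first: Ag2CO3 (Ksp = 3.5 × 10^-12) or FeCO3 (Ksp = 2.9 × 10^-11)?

Precipitation of each salt starts when its ion product equals its Ksp.
For Ag2CO3: 3.5 × 10^-12 = (0.039)^2 × [CO3^2-]  ⇒  [CO3^2-] = 2.3 x 10^-9 M.
For FeCO3: 2.9 × 10^-11 = 0.066 × [CO3^2-]  ⇒  [CO3^2-] = 4.4 × 10^-10 M.
The salt with the lower threshold [CO3^2-] precipitates first: FeCO3.

FeCO3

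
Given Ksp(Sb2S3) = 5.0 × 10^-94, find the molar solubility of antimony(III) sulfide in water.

Sb2S3(s) ⇌ 2 Sb^3+(aq) + 3 S^2-(aq)
Ksp = [Sb^3+]^2[S^2-]^3
For each mole of Sb2S3 that dissolves: [Sb^3+] = 2s, [S^2-] = 3s.
Substituting: Ksp = (2s)^2(3s)^3 = 108s^5
s = (5.0 × 10^-94 / 108)^(1/5) = 8.6 × 10^-20 M

8.6 x 10^-20 M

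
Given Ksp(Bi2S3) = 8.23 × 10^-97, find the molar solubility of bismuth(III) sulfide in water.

s ≈ 2.38 × 10^-20 M

Bi2S3(s) ⇌ 2 Bi^3+(aq) + 3 S^2-(aq)
Ksp = [Bi^3+]^2[S^2-]^3
For each mole of Bi2S3 that dissolves: [Bi^3+] = 2s, [S^2-] = 3s.
So Ksp = (2s)^2 × (3s)^3 = 108s^5
s = (8.23 × 10^-97 / 108)^(1/5) = 2.38 × 10^-20 M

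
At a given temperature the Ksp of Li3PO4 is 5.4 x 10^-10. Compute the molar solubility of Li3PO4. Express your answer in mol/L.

Li3PO4(s) ⇌ 3 Li^+ + PO4^3-
Ksp = [Li^+]^3[PO4^3-]
For each mole of Li3PO4 that dissolves: [Li^+] = 3s, [PO4^3-] = s.
Substituting: Ksp = (3s)^3s = 27s^4
s = (5.4 x 10^-10 / 27)^(1/4) = 2.1 × 10^-3 M

s = 2.1 × 10^-3 M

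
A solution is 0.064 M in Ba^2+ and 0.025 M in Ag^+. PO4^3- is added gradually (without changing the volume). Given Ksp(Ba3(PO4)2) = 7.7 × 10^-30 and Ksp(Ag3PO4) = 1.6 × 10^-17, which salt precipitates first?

Ba3(PO4)2

Each salt begins to precipitate when Q = Ksp, i.e. when [PO4^3-] reaches its threshold.
For Ba3(PO4)2: 7.7 × 10^-30 = (0.064)^3 × [PO4^3-]^2  ⇒  [PO4^3-] = 1.7 × 10^-13 M.
For Ag3PO4: 1.6 × 10^-17 = (0.025)^3 × [PO4^3-]  ⇒  [PO4^3-] = 1.0 x 10^-12 M.
The salt with the lower threshold [PO4^3-] precipitates first: Ba3(PO4)2.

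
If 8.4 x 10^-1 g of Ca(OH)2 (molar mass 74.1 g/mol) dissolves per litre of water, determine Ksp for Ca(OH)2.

Molar solubility s = (8.4 × 10^-1 g/L) / (74.1 g/mol) = 1.13 × 10^-2 M.
Ca(OH)2(s) <=> Ca^2+ + 2 OH^-
Let s = molar solubility. Then [Ca^2+] = s and [OH^-] = 2s.
Ksp = [Ca^2+][OH^-]^2
So Ksp = s × (2s)^2 = 4s^3
Ksp = 4 × (1.13 × 10^-2)^3 = 5.8 × 10^-6

Ksp ≈ 5.8 × 10^-6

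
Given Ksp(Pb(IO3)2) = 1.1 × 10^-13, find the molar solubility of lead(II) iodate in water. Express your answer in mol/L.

Pb(IO3)2(s) ⇌ Pb^2+(aq) + 2 IO3^-(aq)
Ksp = [Pb^2+][IO3^-]^2
If s mol/L of Pb(IO3)2 dissolves, [Pb^2+] = s and [IO3^-] = 2s.
So Ksp = s × (2s)^2 = 4s^3
Solving, s = (1.1 × 10^-13/4)^(1/3) = 3.0 × 10^-5 M

3.0 x 10^-5 M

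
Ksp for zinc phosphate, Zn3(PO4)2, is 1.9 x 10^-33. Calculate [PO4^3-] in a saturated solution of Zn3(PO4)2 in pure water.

Zn3(PO4)2(s) <=> 3 Zn^2+(aq) + 2 PO4^3-(aq)
Ksp = [Zn^2+]^3[PO4^3-]^2
Let s = molar solubility. Then [Zn^2+] = 3s and [PO4^3-] = 2s.
So Ksp = (3s)^3 × (2s)^2 = 108s^5
s^5 = 1.9 x 10^-33 / 108, so s = 1.12 × 10^-7 M
[PO4^3-] = 2s = 2.2 × 10^-7 M

2.2 × 10^-7 M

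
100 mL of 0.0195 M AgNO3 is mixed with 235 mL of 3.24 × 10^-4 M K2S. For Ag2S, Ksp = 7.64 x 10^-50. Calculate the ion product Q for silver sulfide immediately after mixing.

Total volume = 100 + 235 = 335 mL.
[Ag^+] = 1.95 × 10^-2 × (100/335) = 5.821 × 10^-3 M
[S^2-] = 3.24 x 10^-4 × (235/335) = 2.273 × 10^-4 M
Ag2S(s) ⇌ 2 Ag^+(aq) + S^2-(aq), so Q = [Ag^+]^2[S^2-]
Q = (5.821 x 10^-3)^2(2.273 x 10^-4) = 7.70 × 10^-9
Q > Ksp, so Ag2S will precipitate.

Q = 7.70e-9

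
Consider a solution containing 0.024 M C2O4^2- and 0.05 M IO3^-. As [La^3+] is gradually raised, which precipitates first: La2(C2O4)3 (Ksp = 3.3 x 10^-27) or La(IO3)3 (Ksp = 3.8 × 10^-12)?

La2(C2O4)3

Precipitation of each salt starts when its ion product equals its Ksp.
For La2(C2O4)3: 3.3 x 10^-27 = (0.024)^3 × [La^3+]^2  ⇒  [La^3+] = 1.5 × 10^-11 M.
For La(IO3)3: 3.8 × 10^-12 = (0.05)^3 × [La^3+]  ⇒  [La^3+] = 3.0 × 10^-8 M.
The salt with the lower threshold [La^3+] precipitates first: La2(C2O4)3.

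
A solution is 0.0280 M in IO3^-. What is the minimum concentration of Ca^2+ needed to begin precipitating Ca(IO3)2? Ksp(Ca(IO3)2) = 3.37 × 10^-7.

Ca(IO3)2(s) ⇌ Ca^2+(aq) + 2 IO3^-(aq)
Ksp = [Ca^2+][IO3^-]^2
Precipitation begins when Q = Ksp. With [IO3^-] = 0.0280 M:
3.37 × 10^-7 = (0.0280)^2 × [Ca^2+]
[Ca^2+] = (3.37 × 10^-7 / 7.840 x 10^-4) = 4.30 × 10^-4 M

[Ca^2+] ≈ 4.30e-4 M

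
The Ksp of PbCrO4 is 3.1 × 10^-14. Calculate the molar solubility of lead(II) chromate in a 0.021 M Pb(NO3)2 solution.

s ≈ 1.5 x 10^-12 M

PbCrO4(s) ⇌ Pb^2+(aq) + CrO4^2-(aq)
Ksp = [Pb^2+][CrO4^2-]
If s mol/L dissolves here, [Pb^2+] = 0.021 + s ≈ 0.021, [CrO4^2-] = s (common-ion effect: Pb^2+ is already 0.021 M).
Ksp ≈ 0.021 × s
s = 1.5 × 10^-12 M
Check: s = 1.5 × 10^-12 ≪ 0.021, so the approximation is valid.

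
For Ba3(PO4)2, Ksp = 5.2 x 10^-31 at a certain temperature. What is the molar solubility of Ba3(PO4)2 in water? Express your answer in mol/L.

s = 3.4e-7 M

Ba3(PO4)2(s) ⇌ 3 Ba^2+(aq) + 2 PO4^3-(aq)
Ksp = [Ba^2+]^3[PO4^3-]^2
For each mole of Ba3(PO4)2 that dissolves: [Ba^2+] = 3s, [PO4^3-] = 2s.
Substituting: Ksp = (3s)^3(2s)^2 = 108s^5
Solving, s = (5.2 x 10^-31/108)^(1/5) = 3.4 x 10^-7 M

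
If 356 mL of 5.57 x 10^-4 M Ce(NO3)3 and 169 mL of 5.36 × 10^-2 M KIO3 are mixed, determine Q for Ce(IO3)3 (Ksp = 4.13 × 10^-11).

Q ≈ 1.94 × 10^-9

Total volume = 356 + 169 = 525 mL.
[Ce^3+] = 5.57 × 10^-4 × (356/525) = 3.777 x 10^-4 M
[IO3^-] = 5.36 x 10^-2 × (169/525) = 1.725 x 10^-2 M
Ce(IO3)3(s) <=> Ce^3+ + 3 IO3^-, so Q = [Ce^3+][IO3^-]^3
Q = (3.777 × 10^-4)(1.725 x 10^-2)^3 = 1.94 × 10^-9
Q > Ksp, so Ce(IO3)3 will precipitate.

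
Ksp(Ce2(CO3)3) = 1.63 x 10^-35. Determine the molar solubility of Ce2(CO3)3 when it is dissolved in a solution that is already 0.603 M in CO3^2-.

4.31 × 10^-18 M

Ce2(CO3)3(s) <=> 2 Ce^3+ + 3 CO3^2-
Ksp = [Ce^3+]^2[CO3^2-]^3
If s mol/L dissolves here, [Ce^3+] = 2s, [CO3^2-] = 0.603 + 3s ≈ 0.603 (Ksp is small, so little additional dissolves).
Ksp ≈ (2s)^2 × (0.603)^3
s = 4.31 × 10^-18 M
Check: 3s = 1.3 x 10^-17 ≪ 0.603, so the approximation is valid.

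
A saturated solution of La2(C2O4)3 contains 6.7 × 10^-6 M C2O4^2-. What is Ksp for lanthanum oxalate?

La2(C2O4)3(s) <=> 2 La^3+(aq) + 3 C2O4^2-(aq)
Stoichiometry gives [La^3+] = (2/3)[C2O4^2-] = 4.47 × 10^-6 M.
Ksp = [La^3+]^2[C2O4^2-]^3
Ksp = (4.47 × 10^-6)^2 × (6.7 × 10^-6)^3 = 6.0 × 10^-27

Ksp = 6.0e-27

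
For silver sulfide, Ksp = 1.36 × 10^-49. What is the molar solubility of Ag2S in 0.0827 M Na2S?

s ≈ 6.41 × 10^-25 M

Ag2S(s) <=> 2 Ag^+ + S^2-
Ksp = [Ag^+]^2[S^2-]
Let s = moles of Ag2S that dissolve per litre. [Ag^+] = 2s, [S^2-] = 0.0827 + s ≈ 0.0827 (Ksp is small, so little additional dissolves).
Ksp ≈ (2s)^2 × 0.0827
s = 6.41 × 10^-25 M
Check: s = 6.4 x 10^-25 ≪ 0.0827, so the approximation is valid.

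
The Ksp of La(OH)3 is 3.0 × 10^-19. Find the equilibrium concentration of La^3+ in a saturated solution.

1.0 × 10^-5 M

La(OH)3(s) <=> La^3+(aq) + 3 OH^-(aq)
Ksp = [La^3+][OH^-]^3
If s mol/L of La(OH)3 dissolves, [La^3+] = s and [OH^-] = 3s.
So Ksp = s × (3s)^3 = 27s^4
s = (3.0 × 10^-19 / 27)^(1/4) = 1.03 × 10^-5 M
[La^3+] = s = 1.0 x 10^-5 M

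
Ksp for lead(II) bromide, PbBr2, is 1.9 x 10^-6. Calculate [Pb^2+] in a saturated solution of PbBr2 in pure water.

[Pb^2+] ≈ 7.8 × 10^-3 M

PbBr2(s) ⇌ Pb^2+(aq) + 2 Br^-(aq)
Ksp = [Pb^2+][Br^-]^2
For each mole of PbBr2 that dissolves: [Pb^2+] = s, [Br^-] = 2s.
So Ksp = s × (2s)^2 = 4s^3
s^3 = 1.9 x 10^-6 / 4, so s = 7.80 × 10^-3 M
[Pb^2+] = s = 7.8 × 10^-3 M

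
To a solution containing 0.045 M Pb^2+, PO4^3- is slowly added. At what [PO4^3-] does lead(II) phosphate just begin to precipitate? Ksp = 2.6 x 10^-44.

1.7 x 10^-20 M

Pb3(PO4)2(s) ⇌ 3 Pb^2+(aq) + 2 PO4^3-(aq)
Ksp = [Pb^2+]^3[PO4^3-]^2
Precipitation begins when Q = Ksp. With [Pb^2+] = 0.045 M:
2.6 x 10^-44 = (0.045)^3 × [PO4^3-]^2
[PO4^3-] = (2.6 x 10^-44 / 9.11 × 10^-5)^(1/2) = 1.7 x 10^-20 M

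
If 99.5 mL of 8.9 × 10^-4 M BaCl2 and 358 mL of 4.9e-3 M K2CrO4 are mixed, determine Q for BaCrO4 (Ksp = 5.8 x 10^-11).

7.4 × 10^-7

Total volume = 99.5 + 358 = 457.5 mL.
[Ba^2+] = 8.9 × 10^-4 × (99.5/457.5) = 1.94 x 10^-4 M
[CrO4^2-] = 4.9 x 10^-3 × (358/457.5) = 3.83 × 10^-3 M
BaCrO4(s) ⇌ Ba^2+(aq) + CrO4^2-(aq), so Q = [Ba^2+][CrO4^2-]
Q = (1.94 × 10^-4)(3.83 × 10^-3) = 7.4 × 10^-7
Q > Ksp, so BaCrO4 will precipitate.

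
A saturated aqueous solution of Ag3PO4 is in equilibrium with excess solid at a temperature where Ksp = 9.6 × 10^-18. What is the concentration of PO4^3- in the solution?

Ag3PO4(s) <=> 3 Ag^+ + PO4^3-
Ksp = [Ag^+]^3[PO4^3-]
Let s = molar solubility. Then [Ag^+] = 3s and [PO4^3-] = s.
So Ksp = (3s)^3 × s = 27s^4
s^4 = 9.6 × 10^-18 / 27, so s = 2.44 × 10^-5 M
[PO4^3-] = s = 2.4 x 10^-5 M

[PO4^3-] ≈ 2.4 × 10^-5 M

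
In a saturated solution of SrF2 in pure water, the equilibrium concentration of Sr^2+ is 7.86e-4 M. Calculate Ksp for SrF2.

SrF2(s) ⇌ Sr^2+(aq) + 2 F^-(aq)
Stoichiometry gives [F^-] = (2/1)[Sr^2+] = 1.572 × 10^-3 M.
Ksp = [Sr^2+][F^-]^2
Ksp = 7.86 x 10^-4 × (1.572 × 10^-3)^2 = 1.94 × 10^-9

Ksp = 1.94 x 10^-9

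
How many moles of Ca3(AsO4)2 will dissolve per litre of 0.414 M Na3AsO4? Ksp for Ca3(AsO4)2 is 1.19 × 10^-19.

Ca3(AsO4)2(s) ⇌ 3 Ca^2+(aq) + 2 AsO4^3-(aq)
Ksp = [Ca^2+]^3[AsO4^3-]^2
Let s = moles of Ca3(AsO4)2 that dissolve per litre. [Ca^2+] = 3s, [AsO4^3-] = 0.414 + 2s ≈ 0.414 (common-ion effect: AsO4^3- is already 0.414 M).
Ksp ≈ (3s)^3 × (0.414)^2
s = 2.95 x 10^-7 M
Check: 2s = 5.9 x 10^-7 ≪ 0.414, so the approximation is valid.

s = 2.95e-7 M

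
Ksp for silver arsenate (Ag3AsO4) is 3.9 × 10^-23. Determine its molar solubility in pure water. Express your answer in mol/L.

Ag3AsO4(s) <=> 3 Ag^+(aq) + AsO4^3-(aq)
Ksp = [Ag^+]^3[AsO4^3-]
If s mol/L of Ag3AsO4 dissolves, [Ag^+] = 3s and [AsO4^3-] = s.
Ksp = (3s)^3s = 27s^4
Solving, s = (3.9 × 10^-23/27)^(1/4) = 1.1 × 10^-6 M

s = 1.1 × 10^-6 M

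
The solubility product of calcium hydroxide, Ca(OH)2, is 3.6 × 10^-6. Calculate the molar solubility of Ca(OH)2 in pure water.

s = 9.7 x 10^-3 M

Ca(OH)2(s) <=> Ca^2+ + 2 OH^-
Ksp = [Ca^2+][OH^-]^2
For each mole of Ca(OH)2 that dissolves: [Ca^2+] = s, [OH^-] = 2s.
Substituting: Ksp = s(2s)^2 = 4s^3
s = (3.6 × 10^-6 / 4)^(1/3) = 9.7 × 10^-3 M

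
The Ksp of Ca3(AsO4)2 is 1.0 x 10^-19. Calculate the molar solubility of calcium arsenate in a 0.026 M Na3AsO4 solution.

Ca3(AsO4)2(s) ⇌ 3 Ca^2+ + 2 AsO4^3-
Ksp = [Ca^2+]^3[AsO4^3-]^2
Let s = moles of Ca3(AsO4)2 that dissolve per litre. [Ca^2+] = 3s, [AsO4^3-] = 0.026 + 2s ≈ 0.026 (since AsO4^3- from Na3AsO4 dominates).
Ksp ≈ (3s)^3 × (0.026)^2
s = 1.8 × 10^-6 M
Check: 2s = 3.5 x 10^-6 ≪ 0.026, so the approximation is valid.

1.8 × 10^-6 M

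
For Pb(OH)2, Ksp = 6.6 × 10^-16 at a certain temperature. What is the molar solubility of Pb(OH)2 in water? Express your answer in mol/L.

5.5e-6 M

Pb(OH)2(s) ⇌ Pb^2+(aq) + 2 OH^-(aq)
Ksp = [Pb^2+][OH^-]^2
For each mole of Pb(OH)2 that dissolves: [Pb^2+] = s, [OH^-] = 2s.
Substituting: Ksp = s(2s)^2 = 4s^3
s = (6.6 × 10^-16 / 4)^(1/3) = 5.5 x 10^-6 M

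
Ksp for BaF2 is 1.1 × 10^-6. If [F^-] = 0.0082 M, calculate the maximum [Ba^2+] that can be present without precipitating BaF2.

BaF2(s) ⇌ Ba^2+(aq) + 2 F^-(aq)
Ksp = [Ba^2+][F^-]^2
Precipitation begins when Q = Ksp. With [F^-] = 0.0082 M:
1.1 × 10^-6 = (0.0082)^2 × [Ba^2+]
[Ba^2+] = (1.1 × 10^-6 / 6.72 x 10^-5) = 1.6 × 10^-2 M

0.016 M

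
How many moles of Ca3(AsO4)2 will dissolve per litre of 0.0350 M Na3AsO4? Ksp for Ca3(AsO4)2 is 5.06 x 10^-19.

s = 2.48 × 10^-6 M

Ca3(AsO4)2(s) ⇌ 3 Ca^2+(aq) + 2 AsO4^3-(aq)
Ksp = [Ca^2+]^3[AsO4^3-]^2
If s mol/L dissolves here, [Ca^2+] = 3s, [AsO4^3-] = 0.0350 + 2s ≈ 0.0350 (common-ion effect: AsO4^3- is already 0.0350 M).
Ksp ≈ (3s)^3 × (0.0350)^2
s = 2.48 × 10^-6 M
Check: 2s = 5.0 x 10^-6 ≪ 0.0350, so the approximation is valid.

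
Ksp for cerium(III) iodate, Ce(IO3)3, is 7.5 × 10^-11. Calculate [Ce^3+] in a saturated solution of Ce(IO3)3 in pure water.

[Ce^3+] = 1.3 × 10^-3 M

Ce(IO3)3(s) <=> Ce^3+ + 3 IO3^-
Ksp = [Ce^3+][IO3^-]^3
If s mol/L of Ce(IO3)3 dissolves, [Ce^3+] = s and [IO3^-] = 3s.
Ksp = s(3s)^3 = 27s^4
s^4 = 7.5 × 10^-11 / 27, so s = 1.29 × 10^-3 M
[Ce^3+] = s = 1.3 x 10^-3 M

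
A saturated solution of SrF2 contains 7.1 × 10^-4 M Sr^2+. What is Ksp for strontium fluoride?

SrF2(s) ⇌ Sr^2+(aq) + 2 F^-(aq)
Stoichiometry gives [F^-] = (2/1)[Sr^2+] = 1.42 x 10^-3 M.
Ksp = [Sr^2+][F^-]^2
Ksp = 7.1 × 10^-4 × (1.42 × 10^-3)^2 = 1.4 × 10^-9

Ksp = 1.4e-9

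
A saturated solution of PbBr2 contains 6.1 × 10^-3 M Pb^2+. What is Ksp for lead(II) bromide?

PbBr2(s) ⇌ Pb^2+(aq) + 2 Br^-(aq)
Stoichiometry gives [Br^-] = (2/1)[Pb^2+] = 1.22 x 10^-2 M.
Ksp = [Pb^2+][Br^-]^2
Ksp = 6.1 x 10^-3 × (1.22 × 10^-2)^2 = 9.1 × 10^-7

Ksp = 9.1 × 10^-7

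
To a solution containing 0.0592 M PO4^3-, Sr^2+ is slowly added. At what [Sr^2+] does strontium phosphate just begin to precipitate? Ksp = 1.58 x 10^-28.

[Sr^2+] ≈ 3.56 × 10^-9 M

Sr3(PO4)2(s) <=> 3 Sr^2+(aq) + 2 PO4^3-(aq)
Ksp = [Sr^2+]^3[PO4^3-]^2
Precipitation begins when Q = Ksp. With [PO4^3-] = 0.0592 M:
1.58 x 10^-28 = (0.0592)^2 × [Sr^2+]^3
[Sr^2+] = (1.58 x 10^-28 / 3.505 × 10^-3)^(1/3) = 3.56 × 10^-9 M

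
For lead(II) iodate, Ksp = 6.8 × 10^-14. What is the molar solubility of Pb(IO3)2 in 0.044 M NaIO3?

3.5 × 10^-11 M

Pb(IO3)2(s) ⇌ Pb^2+ + 2 IO3^-
Ksp = [Pb^2+][IO3^-]^2
Let s = moles of Pb(IO3)2 that dissolve per litre. [Pb^2+] = s, [IO3^-] = 0.044 + 2s ≈ 0.044 (since IO3^- from NaIO3 dominates).
Ksp ≈ s × (0.044)^2
s = 3.5 × 10^-11 M
Check: 2s = 7.0 × 10^-11 ≪ 0.044, so the approximation is valid.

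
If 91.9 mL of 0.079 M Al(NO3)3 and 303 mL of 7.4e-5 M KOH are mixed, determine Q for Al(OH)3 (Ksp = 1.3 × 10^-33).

3.4 x 10^-15

Total volume = 91.9 + 303 = 394.9 mL.
[Al^3+] = 7.9 × 10^-2 × (91.9/394.9) = 1.84 x 10^-2 M
[OH^-] = 7.4 × 10^-5 × (303/394.9) = 5.68 × 10^-5 M
Al(OH)3(s) ⇌ Al^3+(aq) + 3 OH^-(aq), so Q = [Al^3+][OH^-]^3
Q = (1.84 × 10^-2)(5.68 x 10^-5)^3 = 3.4 x 10^-15
Q > Ksp, so Al(OH)3 will precipitate.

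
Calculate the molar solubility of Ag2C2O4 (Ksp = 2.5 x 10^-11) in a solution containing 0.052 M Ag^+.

9.2 x 10^-9 M

Ag2C2O4(s) ⇌ 2 Ag^+ + C2O4^2-
Ksp = [Ag^+]^2[C2O4^2-]
Let s = moles of Ag2C2O4 that dissolve per litre. [Ag^+] = 0.052 + 2s ≈ 0.052, [C2O4^2-] = s (Ksp is small, so little additional dissolves).
Ksp ≈ (0.052)^2 × s
s = 9.2 × 10^-9 M
Check: 2s = 1.8 x 10^-8 ≪ 0.052, so the approximation is valid.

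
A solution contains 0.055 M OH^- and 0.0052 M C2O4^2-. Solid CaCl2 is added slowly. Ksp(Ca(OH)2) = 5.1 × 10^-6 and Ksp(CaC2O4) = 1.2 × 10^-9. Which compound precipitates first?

Precipitation of each salt starts when its ion product equals its Ksp.
For Ca(OH)2: 5.1 × 10^-6 = (0.055)^2 × [Ca^2+]  ⇒  [Ca^2+] = 1.7 × 10^-3 M.
For CaC2O4: 1.2 × 10^-9 = 0.0052 × [Ca^2+]  ⇒  [Ca^2+] = 2.3 × 10^-7 M.
The salt with the lower threshold [Ca^2+] precipitates first: CaC2O4.

CaC2O4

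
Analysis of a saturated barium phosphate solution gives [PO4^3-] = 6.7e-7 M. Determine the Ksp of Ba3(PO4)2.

Ksp ≈ 4.6 x 10^-31

Ba3(PO4)2(s) ⇌ 3 Ba^2+(aq) + 2 PO4^3-(aq)
Stoichiometry gives [Ba^2+] = (3/2)[PO4^3-] = 1.01 × 10^-6 M.
Ksp = [Ba^2+]^3[PO4^3-]^2
Ksp = (1.01 x 10^-6)^3 × (6.7 x 10^-7)^2 = 4.6 x 10^-31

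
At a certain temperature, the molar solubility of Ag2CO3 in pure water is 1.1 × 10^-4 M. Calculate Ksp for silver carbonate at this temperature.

Ag2CO3(s) ⇌ 2 Ag^+ + CO3^2-
With molar solubility s: [Ag^+] = 2s, [CO3^2-] = s.
Ksp = [Ag^+]^2[CO3^2-]
Substituting: Ksp = (2s)^2s = 4s^3
Ksp = 4 × (1.1 x 10^-4)^3 = 5.3 × 10^-12

Ksp = 5.3e-12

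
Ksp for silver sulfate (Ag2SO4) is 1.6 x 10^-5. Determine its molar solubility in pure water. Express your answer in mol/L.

Ag2SO4(s) ⇌ 2 Ag^+ + SO4^2-
Ksp = [Ag^+]^2[SO4^2-]
Let s = molar solubility. Then [Ag^+] = 2s and [SO4^2-] = s.
Substituting: Ksp = (2s)^2s = 4s^3
s^3 = 1.6 x 10^-5 / 4, so s = 1.6 × 10^-2 M

s = 1.6e-2 M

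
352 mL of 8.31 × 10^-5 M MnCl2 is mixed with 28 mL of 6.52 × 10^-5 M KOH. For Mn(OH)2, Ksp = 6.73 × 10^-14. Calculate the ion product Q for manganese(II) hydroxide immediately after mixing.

Q = 1.78e-15

Total volume = 352 + 28 = 380 mL.
[Mn^2+] = 8.31 x 10^-5 × (352/380) = 7.698 × 10^-5 M
[OH^-] = 6.52 × 10^-5 × (28/380) = 4.804 x 10^-6 M
Mn(OH)2(s) ⇌ Mn^2+ + 2 OH^-, so Q = [Mn^2+][OH^-]^2
Q = (7.698 x 10^-5)(4.804 x 10^-6)^2 = 1.78 x 10^-15
Q < Ksp, so no precipitate of Mn(OH)2 forms.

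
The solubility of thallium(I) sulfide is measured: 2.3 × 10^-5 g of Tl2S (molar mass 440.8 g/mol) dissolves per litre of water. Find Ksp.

Molar solubility s = (2.3 × 10^-5 g/L) / (440.8 g/mol) = 5.22 x 10^-8 M.
Tl2S(s) ⇌ 2 Tl^+ + S^2-
If s mol/L of Tl2S dissolves, [Tl^+] = 2s and [S^2-] = s.
Ksp = [Tl^+]^2[S^2-]
Substituting: Ksp = (2s)^2s = 4s^3
With s = 5.22 × 10^-8: Ksp = 5.7 × 10^-22

Ksp ≈ 5.7 × 10^-22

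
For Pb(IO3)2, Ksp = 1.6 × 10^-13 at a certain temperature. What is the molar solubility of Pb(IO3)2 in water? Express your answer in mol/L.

Pb(IO3)2(s) ⇌ Pb^2+ + 2 IO3^-
Ksp = [Pb^2+][IO3^-]^2
If s mol/L of Pb(IO3)2 dissolves, [Pb^2+] = s and [IO3^-] = 2s.
Substituting: Ksp = s(2s)^2 = 4s^3
s^3 = 1.6 × 10^-13 / 4, so s = 3.4 × 10^-5 M

s = 3.4 x 10^-5 M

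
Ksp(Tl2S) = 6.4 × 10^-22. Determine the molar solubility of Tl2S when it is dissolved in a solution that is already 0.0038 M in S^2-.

s ≈ 2.1e-10 M

Tl2S(s) ⇌ 2 Tl^+(aq) + S^2-(aq)
Ksp = [Tl^+]^2[S^2-]
Let s = moles of Tl2S that dissolve per litre. [Tl^+] = 2s, [S^2-] = 0.0038 + s ≈ 0.0038 (common-ion effect: S^2- is already 0.0038 M).
Ksp ≈ (2s)^2 × 0.0038
s = 2.1 x 10^-10 M
Check: s = 2.1 × 10^-10 ≪ 0.0038, so the approximation is valid.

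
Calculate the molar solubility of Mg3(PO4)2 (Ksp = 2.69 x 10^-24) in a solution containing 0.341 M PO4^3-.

s ≈ 9.50 × 10^-9 M

Mg3(PO4)2(s) ⇌ 3 Mg^2+ + 2 PO4^3-
Ksp = [Mg^2+]^3[PO4^3-]^2
Let s = moles of Mg3(PO4)2 that dissolve per litre. [Mg^2+] = 3s, [PO4^3-] = 0.341 + 2s ≈ 0.341 (since the PO4^3- already present dominates).
Ksp ≈ (3s)^3 × (0.341)^2
s = 9.50 × 10^-9 M
Check: 2s = 1.9 × 10^-8 ≪ 0.341, so the approximation is valid.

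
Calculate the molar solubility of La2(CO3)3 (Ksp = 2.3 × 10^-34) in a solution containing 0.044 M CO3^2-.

La2(CO3)3(s) ⇌ 2 La^3+ + 3 CO3^2-
Ksp = [La^3+]^2[CO3^2-]^3
Let s be the molar solubility in this solution. [La^3+] = 2s, [CO3^2-] = 0.044 + 3s ≈ 0.044 (since the CO3^2- already present dominates).
Ksp ≈ (2s)^2 × (0.044)^3
s = 8.2 × 10^-16 M
Check: 3s = 2.5 × 10^-15 ≪ 0.044, so the approximation is valid.

s = 8.2 x 10^-16 M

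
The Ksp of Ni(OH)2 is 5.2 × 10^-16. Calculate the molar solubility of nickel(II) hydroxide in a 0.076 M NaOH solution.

Ni(OH)2(s) ⇌ Ni^2+ + 2 OH^-
Ksp = [Ni^2+][OH^-]^2
If s mol/L dissolves here, [Ni^2+] = s, [OH^-] = 0.076 + 2s ≈ 0.076 (Ksp is small, so little additional dissolves).
Ksp ≈ s × (0.076)^2
s = 9.0 × 10^-14 M
Check: 2s = 1.8 × 10^-13 ≪ 0.076, so the approximation is valid.

s ≈ 9.0 × 10^-14 M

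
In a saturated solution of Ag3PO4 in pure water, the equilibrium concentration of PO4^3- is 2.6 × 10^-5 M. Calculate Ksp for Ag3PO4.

Ksp = 1.2 × 10^-17

Ag3PO4(s) <=> 3 Ag^+ + PO4^3-
Stoichiometry gives [Ag^+] = (3/1)[PO4^3-] = 7.80 × 10^-5 M.
Ksp = [Ag^+]^3[PO4^3-]
Ksp = (7.80 × 10^-5)^3 × 2.6 × 10^-5 = 1.2 × 10^-17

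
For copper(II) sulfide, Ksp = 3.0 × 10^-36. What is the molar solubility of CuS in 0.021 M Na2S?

CuS(s) ⇌ Cu^2+ + S^2-
Ksp = [Cu^2+][S^2-]
Let s = moles of CuS that dissolve per litre. [Cu^2+] = s, [S^2-] = 0.021 + s ≈ 0.021 (since S^2- from Na2S dominates).
Ksp ≈ s × 0.021
s = 1.4 × 10^-34 M
Check: s = 1.4 x 10^-34 ≪ 0.021, so the approximation is valid.

s = 1.4e-34 M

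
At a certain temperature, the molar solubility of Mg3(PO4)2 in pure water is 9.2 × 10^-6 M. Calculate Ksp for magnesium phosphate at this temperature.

Ksp = 7.1e-24

Mg3(PO4)2(s) ⇌ 3 Mg^2+(aq) + 2 PO4^3-(aq)
Let s = molar solubility. Then [Mg^2+] = 3s and [PO4^3-] = 2s.
Ksp = [Mg^2+]^3[PO4^3-]^2
Substituting: Ksp = (3s)^3(2s)^2 = 108s^5
Ksp = 108 × (9.2 x 10^-6)^5 = 7.1 x 10^-24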